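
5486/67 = 81 + 59/67 = 81.88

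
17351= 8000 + 9351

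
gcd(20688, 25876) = 4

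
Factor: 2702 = 2^1*7^1*193^1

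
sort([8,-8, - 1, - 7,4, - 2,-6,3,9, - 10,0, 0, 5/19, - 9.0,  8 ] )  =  [ - 10, - 9.0, - 8, - 7, - 6,- 2 ,-1 , 0, 0,5/19,3 , 4,8,  8,9 ] 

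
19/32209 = 19/32209= 0.00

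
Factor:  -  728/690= - 2^2*3^ ( - 1 ) * 5^( - 1 ) * 7^1*13^1*23^ (-1)= - 364/345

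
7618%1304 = 1098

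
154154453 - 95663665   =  58490788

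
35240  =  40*881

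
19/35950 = 19/35950 = 0.00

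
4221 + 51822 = 56043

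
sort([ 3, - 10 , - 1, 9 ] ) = [ - 10, - 1, 3,9] 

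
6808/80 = 85 + 1/10  =  85.10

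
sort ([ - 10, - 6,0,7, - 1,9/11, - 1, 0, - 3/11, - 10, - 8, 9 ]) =[ - 10, - 10,- 8, - 6, - 1 , - 1, - 3/11, 0, 0, 9/11, 7, 9]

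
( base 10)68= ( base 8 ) 104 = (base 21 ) 35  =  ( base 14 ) 4c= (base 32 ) 24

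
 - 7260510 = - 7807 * 930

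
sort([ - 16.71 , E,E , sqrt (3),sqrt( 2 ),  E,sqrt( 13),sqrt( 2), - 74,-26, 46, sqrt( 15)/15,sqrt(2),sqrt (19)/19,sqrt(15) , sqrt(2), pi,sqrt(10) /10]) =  [  -  74, - 26, - 16.71,sqrt(19)/19,sqrt( 15 )/15,  sqrt(10)/10,sqrt(2),sqrt( 2),sqrt(2),sqrt(  2),sqrt(3),  E , E, E, pi,sqrt( 13 ),sqrt (15 ),46 ]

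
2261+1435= 3696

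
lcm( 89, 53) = 4717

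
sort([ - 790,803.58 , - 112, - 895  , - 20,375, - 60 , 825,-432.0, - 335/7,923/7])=[ - 895, - 790  , - 432.0 , - 112, - 60, - 335/7, - 20 , 923/7, 375,803.58, 825 ] 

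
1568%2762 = 1568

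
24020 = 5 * 4804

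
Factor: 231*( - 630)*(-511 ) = 74365830  =  2^1*3^3*5^1*7^3 * 11^1* 73^1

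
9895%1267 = 1026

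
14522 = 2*7261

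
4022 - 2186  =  1836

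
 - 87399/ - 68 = 1285 + 19/68 = 1285.28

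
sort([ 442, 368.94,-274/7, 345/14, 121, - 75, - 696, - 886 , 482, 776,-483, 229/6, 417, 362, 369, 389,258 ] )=[-886, - 696,  -  483,- 75, - 274/7, 345/14,229/6, 121 , 258, 362, 368.94,369, 389, 417, 442, 482, 776 ] 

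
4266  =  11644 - 7378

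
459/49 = 459/49 = 9.37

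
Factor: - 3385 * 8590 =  - 2^1*5^2*677^1*859^1 = - 29077150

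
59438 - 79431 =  - 19993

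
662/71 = 9  +  23/71 =9.32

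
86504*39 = 3373656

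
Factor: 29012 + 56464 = 2^2*3^1*17^1*419^1= 85476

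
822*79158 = 65067876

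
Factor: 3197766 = 2^1*3^1*11^1*13^1 * 3727^1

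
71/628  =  71/628 = 0.11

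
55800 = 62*900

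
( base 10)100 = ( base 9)121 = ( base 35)2U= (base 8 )144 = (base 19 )55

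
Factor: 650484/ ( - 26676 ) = -317/13 = -13^(  -  1 )*317^1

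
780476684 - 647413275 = 133063409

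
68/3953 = 68/3953 = 0.02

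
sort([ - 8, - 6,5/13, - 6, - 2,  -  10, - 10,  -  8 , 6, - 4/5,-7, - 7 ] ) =[ - 10, - 10, - 8,-8, - 7, - 7, - 6, - 6 , - 2, - 4/5,5/13, 6 ]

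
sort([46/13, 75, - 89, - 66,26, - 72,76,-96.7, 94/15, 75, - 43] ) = [-96.7  , - 89,-72,-66,- 43, 46/13,94/15, 26, 75, 75,76] 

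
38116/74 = 19058/37 = 515.08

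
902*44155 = 39827810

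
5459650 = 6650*821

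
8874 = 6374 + 2500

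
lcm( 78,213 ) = 5538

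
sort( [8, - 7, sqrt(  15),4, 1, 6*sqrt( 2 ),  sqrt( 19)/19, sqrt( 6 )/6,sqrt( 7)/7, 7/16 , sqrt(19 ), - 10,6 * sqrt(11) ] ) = [ - 10, - 7, sqrt( 19) /19, sqrt ( 7)/7, sqrt(6 )/6, 7/16, 1, sqrt( 15),4,sqrt(19 ), 8, 6*sqrt( 2),6*sqrt (11)] 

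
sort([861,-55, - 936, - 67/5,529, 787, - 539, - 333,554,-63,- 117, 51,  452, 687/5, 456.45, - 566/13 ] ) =[- 936 ,-539, - 333  ,- 117,-63,- 55,-566/13, - 67/5, 51, 687/5, 452, 456.45, 529, 554, 787,861]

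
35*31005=1085175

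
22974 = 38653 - 15679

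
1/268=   1/268 = 0.00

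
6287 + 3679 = 9966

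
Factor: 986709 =3^1*67^1*4909^1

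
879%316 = 247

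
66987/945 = 70 + 31/35= 70.89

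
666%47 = 8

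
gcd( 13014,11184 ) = 6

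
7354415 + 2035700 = 9390115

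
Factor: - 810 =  - 2^1*3^4*5^1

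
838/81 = 838/81 = 10.35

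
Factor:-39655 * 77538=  - 2^1*3^1 * 5^1*7^1*11^1*103^1*12923^1 = - 3074769390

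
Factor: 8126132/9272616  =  2^( - 1)*3^( - 1)*7^1*17^( - 1 )*22727^( - 1)*290219^1 = 2031533/2318154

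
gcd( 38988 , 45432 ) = 36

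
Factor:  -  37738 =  - 2^1*18869^1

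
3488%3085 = 403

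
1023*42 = 42966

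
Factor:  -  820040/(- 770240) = 2^( - 3 )*13^1*19^1*29^(-1)= 247/232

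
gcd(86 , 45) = 1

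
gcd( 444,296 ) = 148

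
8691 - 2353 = 6338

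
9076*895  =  8123020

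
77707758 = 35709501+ 41998257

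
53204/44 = 1209 + 2/11= 1209.18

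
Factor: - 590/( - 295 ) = 2 = 2^1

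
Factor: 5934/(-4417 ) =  - 2^1*3^1 * 7^( - 1)*23^1*43^1*631^(-1 )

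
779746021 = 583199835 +196546186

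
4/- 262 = -2/131 = -0.02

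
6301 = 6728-427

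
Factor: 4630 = 2^1*5^1*463^1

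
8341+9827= 18168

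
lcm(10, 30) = 30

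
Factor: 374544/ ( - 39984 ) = -3^3*7^(-2)*17^1=-459/49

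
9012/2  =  4506= 4506.00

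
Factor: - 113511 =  - 3^1*157^1*241^1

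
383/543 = 383/543 = 0.71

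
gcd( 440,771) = 1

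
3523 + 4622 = 8145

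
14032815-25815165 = -11782350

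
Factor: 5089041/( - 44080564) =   -  2^(  -  2)*3^3*11^(-1 )*188483^1*1001831^( -1) 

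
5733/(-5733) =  - 1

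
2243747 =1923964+319783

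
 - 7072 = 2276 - 9348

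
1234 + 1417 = 2651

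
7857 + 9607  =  17464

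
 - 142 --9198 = 9056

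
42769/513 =2251/27=83.37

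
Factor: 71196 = 2^2 * 3^1*17^1*349^1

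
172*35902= 6175144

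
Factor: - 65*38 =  - 2470 = - 2^1*5^1*13^1*19^1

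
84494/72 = 1173 + 19/36 = 1173.53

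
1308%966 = 342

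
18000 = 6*3000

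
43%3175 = 43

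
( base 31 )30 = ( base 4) 1131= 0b1011101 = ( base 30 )33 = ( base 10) 93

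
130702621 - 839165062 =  - 708462441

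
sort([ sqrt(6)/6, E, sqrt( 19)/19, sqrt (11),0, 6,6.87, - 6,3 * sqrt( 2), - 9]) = [ - 9, - 6, 0,sqrt( 19)/19, sqrt(6)/6 , E , sqrt( 11 ), 3*sqrt (2),6, 6.87 ]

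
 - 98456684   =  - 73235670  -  25221014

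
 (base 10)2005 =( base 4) 133111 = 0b11111010101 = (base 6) 13141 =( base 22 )433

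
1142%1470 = 1142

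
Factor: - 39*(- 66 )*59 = 2^1*3^2*11^1*13^1*59^1 = 151866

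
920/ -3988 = -1 + 767/997 = - 0.23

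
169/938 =169/938= 0.18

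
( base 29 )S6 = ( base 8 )1462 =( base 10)818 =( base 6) 3442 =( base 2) 1100110010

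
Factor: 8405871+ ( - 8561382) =-155511 =-3^2*37^1*467^1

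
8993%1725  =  368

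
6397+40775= 47172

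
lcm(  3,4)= 12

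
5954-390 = 5564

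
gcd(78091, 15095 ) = 1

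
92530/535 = 172 + 102/107  =  172.95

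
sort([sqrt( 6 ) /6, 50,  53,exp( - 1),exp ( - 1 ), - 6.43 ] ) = [ - 6.43, exp( - 1) , exp( - 1 ), sqrt( 6)/6,50, 53]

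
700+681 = 1381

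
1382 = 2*691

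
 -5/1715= - 1/343 = - 0.00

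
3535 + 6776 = 10311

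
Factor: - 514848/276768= -173/93=- 3^(  -  1)*31^(  -  1)*173^1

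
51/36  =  17/12=1.42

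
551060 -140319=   410741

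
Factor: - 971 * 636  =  -617556= - 2^2*3^1 * 53^1*971^1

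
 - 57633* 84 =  - 4841172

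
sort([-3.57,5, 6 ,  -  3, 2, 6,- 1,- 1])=[ - 3.57, - 3, -1,-1  ,  2,5, 6,6 ] 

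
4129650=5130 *805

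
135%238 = 135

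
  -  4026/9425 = -1  +  5399/9425 =-0.43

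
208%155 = 53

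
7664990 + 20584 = 7685574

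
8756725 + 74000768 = 82757493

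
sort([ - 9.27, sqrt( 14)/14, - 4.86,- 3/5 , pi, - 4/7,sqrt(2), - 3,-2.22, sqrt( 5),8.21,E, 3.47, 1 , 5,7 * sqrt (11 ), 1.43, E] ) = [ - 9.27, - 4.86,-3,-2.22, - 3/5,-4/7, sqrt(14)/14,1,sqrt ( 2), 1.43, sqrt(5), E,E , pi,3.47 , 5,8.21,7*sqrt ( 11 ) ] 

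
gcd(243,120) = 3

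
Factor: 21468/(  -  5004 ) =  - 1789/417  =  -3^(  -  1)*139^( - 1) * 1789^1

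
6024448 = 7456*808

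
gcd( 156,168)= 12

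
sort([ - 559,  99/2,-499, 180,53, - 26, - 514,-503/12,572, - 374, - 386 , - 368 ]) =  [ - 559, - 514,- 499, - 386, - 374,-368, - 503/12, - 26 , 99/2 , 53, 180,572 ]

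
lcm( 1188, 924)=8316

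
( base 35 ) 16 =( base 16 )29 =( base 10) 41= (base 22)1J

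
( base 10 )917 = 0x395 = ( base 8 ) 1625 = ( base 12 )645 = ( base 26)197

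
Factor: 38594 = 2^1 * 23^1*839^1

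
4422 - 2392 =2030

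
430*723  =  310890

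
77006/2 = 38503 =38503.00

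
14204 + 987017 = 1001221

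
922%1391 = 922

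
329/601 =329/601 = 0.55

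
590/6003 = 590/6003 = 0.10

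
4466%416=306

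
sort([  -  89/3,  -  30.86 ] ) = [-30.86, - 89/3]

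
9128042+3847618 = 12975660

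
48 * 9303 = 446544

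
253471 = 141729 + 111742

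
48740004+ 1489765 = 50229769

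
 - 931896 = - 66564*14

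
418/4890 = 209/2445 = 0.09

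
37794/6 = 6299 = 6299.00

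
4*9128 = 36512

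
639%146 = 55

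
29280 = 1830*16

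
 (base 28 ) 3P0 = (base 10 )3052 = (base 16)BEC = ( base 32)2vc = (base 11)2325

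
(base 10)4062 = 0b111111011110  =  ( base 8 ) 7736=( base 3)12120110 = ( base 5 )112222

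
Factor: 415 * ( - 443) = - 183845 =-5^1*83^1*443^1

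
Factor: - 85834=  -  2^1*7^1*6131^1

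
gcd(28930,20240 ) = 110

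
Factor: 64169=7^1*89^1*103^1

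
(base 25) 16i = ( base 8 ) 1431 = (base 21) 1GG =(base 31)PI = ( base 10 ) 793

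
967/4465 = 967/4465 = 0.22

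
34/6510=17/3255 = 0.01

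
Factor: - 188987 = - 47^1 * 4021^1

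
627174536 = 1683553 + 625490983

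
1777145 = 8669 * 205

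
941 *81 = 76221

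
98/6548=49/3274 = 0.01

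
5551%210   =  91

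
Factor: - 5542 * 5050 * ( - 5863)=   164088367300 = 2^2*5^2*11^1*13^1*17^1*41^1*101^1*163^1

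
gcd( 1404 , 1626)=6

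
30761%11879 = 7003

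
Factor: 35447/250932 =2^( - 2 ) * 3^( - 1) * 11^( - 1)*1901^(-1 )*35447^1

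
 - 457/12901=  - 457/12901 = -0.04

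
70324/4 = 17581  =  17581.00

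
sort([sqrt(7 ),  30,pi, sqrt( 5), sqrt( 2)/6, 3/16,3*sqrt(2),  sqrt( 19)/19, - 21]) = [  -  21,3/16,sqrt( 19) /19,  sqrt( 2)/6,sqrt(5), sqrt(7), pi, 3*sqrt (2)  ,  30 ]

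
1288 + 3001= 4289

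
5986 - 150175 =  - 144189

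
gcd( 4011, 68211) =3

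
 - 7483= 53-7536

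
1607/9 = 1607/9  =  178.56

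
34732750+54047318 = 88780068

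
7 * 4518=31626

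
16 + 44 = 60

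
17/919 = 17/919 = 0.02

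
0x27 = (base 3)1110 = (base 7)54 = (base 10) 39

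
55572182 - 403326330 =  - 347754148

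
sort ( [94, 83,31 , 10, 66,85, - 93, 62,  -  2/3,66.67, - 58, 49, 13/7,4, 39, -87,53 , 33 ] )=[ -93, - 87,  -  58,-2/3, 13/7,4, 10, 31, 33,39,49, 53,62, 66,66.67, 83,  85,94 ]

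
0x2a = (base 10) 42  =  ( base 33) 19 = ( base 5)132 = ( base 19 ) 24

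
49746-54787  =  - 5041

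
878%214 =22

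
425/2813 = 425/2813 =0.15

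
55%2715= 55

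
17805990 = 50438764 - 32632774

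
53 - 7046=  - 6993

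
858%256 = 90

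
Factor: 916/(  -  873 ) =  - 2^2 * 3^(-2 )*97^( - 1) *229^1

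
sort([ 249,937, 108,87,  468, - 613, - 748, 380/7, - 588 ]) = [ - 748, - 613, - 588,380/7, 87, 108, 249, 468,937]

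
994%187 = 59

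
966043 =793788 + 172255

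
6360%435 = 270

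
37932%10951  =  5079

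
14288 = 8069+6219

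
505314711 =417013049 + 88301662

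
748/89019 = 748/89019= 0.01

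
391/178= 391/178  =  2.20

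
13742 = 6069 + 7673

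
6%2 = 0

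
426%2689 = 426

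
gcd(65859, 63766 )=1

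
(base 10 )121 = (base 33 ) 3M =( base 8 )171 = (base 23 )56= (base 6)321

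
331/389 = 331/389 = 0.85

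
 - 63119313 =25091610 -88210923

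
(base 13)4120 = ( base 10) 8983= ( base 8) 21427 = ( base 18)19D1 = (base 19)15GF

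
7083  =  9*787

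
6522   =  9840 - 3318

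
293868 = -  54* (-5442)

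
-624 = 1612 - 2236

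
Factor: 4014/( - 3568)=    - 9/8 = - 2^(-3)* 3^2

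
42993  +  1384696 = 1427689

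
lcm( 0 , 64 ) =0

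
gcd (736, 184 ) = 184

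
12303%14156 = 12303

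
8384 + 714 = 9098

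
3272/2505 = 3272/2505 = 1.31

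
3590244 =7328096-3737852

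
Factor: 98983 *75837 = 7506573771= 3^1*17^1*31^2*103^1*1487^1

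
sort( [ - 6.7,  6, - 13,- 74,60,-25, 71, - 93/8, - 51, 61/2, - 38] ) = [  -  74,  -  51,-38 , - 25 , - 13,-93/8, - 6.7,6,  61/2,60, 71] 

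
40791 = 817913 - 777122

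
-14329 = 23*( - 623 )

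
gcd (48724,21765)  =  1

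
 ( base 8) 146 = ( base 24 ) 46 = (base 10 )102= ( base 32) 36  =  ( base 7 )204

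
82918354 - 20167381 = 62750973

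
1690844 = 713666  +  977178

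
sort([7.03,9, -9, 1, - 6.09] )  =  [ - 9, - 6.09,1,  7.03,9 ] 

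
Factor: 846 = 2^1 * 3^2*47^1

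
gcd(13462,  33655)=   6731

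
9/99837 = 1/11093 =0.00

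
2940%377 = 301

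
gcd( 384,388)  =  4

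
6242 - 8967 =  - 2725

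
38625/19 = 2032 + 17/19 = 2032.89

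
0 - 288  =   - 288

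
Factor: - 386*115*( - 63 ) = 2796570 = 2^1*3^2*5^1 *7^1*23^1*193^1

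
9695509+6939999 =16635508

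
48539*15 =728085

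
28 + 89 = 117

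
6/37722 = 1/6287  =  0.00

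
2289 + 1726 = 4015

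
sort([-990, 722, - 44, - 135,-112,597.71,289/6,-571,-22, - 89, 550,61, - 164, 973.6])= [-990, - 571,-164,  -  135, - 112,-89, -44,-22,289/6,61, 550, 597.71,722,973.6]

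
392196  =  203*1932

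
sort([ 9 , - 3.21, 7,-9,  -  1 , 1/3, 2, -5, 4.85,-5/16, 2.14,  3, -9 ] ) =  [ - 9, - 9, - 5,-3.21,  -  1, - 5/16, 1/3, 2,2.14, 3,4.85, 7, 9 ]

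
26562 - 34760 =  - 8198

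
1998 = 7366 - 5368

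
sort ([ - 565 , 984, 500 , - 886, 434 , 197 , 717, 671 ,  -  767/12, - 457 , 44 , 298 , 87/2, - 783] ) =[-886 , - 783, - 565, - 457 , - 767/12,  87/2,44, 197 , 298, 434,500, 671, 717, 984] 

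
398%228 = 170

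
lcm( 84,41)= 3444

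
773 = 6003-5230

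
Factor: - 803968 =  - 2^7 * 11^1*571^1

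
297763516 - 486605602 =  - 188842086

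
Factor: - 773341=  - 773341^1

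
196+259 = 455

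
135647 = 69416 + 66231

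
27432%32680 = 27432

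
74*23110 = 1710140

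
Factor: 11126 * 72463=806223338=2^1*233^1*311^1*5563^1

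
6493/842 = 7 + 599/842 = 7.71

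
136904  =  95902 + 41002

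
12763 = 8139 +4624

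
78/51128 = 39/25564 = 0.00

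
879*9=7911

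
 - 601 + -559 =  - 1160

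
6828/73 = 93 + 39/73 = 93.53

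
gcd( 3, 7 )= 1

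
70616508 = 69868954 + 747554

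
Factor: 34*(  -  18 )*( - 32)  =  2^7*3^2 * 17^1 = 19584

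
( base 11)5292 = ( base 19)1076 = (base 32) 6qm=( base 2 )1101101010110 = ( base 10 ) 6998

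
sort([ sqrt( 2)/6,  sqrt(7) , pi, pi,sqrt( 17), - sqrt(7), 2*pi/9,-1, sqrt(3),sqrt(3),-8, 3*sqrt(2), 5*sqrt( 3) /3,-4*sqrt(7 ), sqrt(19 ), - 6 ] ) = [ - 4*sqrt( 7 ), -8, - 6,-sqrt(7 ), - 1, sqrt(2)/6,2*pi/9,sqrt (3), sqrt( 3) , sqrt( 7),5 *sqrt( 3 )/3, pi, pi, sqrt(17), 3*sqrt(2), sqrt(19 )]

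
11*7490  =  82390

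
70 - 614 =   -  544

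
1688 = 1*1688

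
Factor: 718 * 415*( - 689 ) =  -  205301330 = -2^1*5^1*13^1*53^1*83^1*359^1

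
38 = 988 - 950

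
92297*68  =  6276196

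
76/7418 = 38/3709 = 0.01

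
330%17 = 7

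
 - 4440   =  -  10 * 444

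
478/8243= 478/8243 = 0.06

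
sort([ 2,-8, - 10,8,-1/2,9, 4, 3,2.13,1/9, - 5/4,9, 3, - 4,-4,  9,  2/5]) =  [ - 10, -8, - 4, - 4,  -  5/4,- 1/2 , 1/9,  2/5, 2, 2.13, 3,3, 4,8, 9,  9,9 ]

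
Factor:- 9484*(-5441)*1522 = 78538919768 = 2^3*761^1 *2371^1*5441^1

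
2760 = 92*30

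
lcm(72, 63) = 504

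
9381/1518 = 6 + 91/506 = 6.18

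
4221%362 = 239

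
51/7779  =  17/2593 = 0.01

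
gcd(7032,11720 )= 2344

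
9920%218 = 110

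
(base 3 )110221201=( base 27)cpj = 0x24e2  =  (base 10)9442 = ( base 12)556a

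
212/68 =3+2/17 = 3.12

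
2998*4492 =13467016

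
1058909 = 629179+429730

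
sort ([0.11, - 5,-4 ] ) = [ - 5, - 4, 0.11 ] 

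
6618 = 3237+3381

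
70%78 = 70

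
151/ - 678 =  - 151/678=-0.22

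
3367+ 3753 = 7120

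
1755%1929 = 1755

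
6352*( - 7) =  - 44464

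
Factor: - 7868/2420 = - 5^( - 1 )*7^1* 11^(-2)*281^1 = -1967/605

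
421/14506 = 421/14506  =  0.03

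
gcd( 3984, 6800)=16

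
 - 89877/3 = -29959 = - 29959.00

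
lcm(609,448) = 38976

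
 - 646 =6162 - 6808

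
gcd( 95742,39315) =3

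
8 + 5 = 13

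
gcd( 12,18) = 6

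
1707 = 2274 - 567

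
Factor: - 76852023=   - 3^1*25617341^1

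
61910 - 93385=-31475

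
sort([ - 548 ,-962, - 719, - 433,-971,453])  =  [ - 971,-962,-719, - 548 ,-433,453 ] 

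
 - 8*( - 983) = 7864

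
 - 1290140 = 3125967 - 4416107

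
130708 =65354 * 2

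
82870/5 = 16574 = 16574.00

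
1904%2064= 1904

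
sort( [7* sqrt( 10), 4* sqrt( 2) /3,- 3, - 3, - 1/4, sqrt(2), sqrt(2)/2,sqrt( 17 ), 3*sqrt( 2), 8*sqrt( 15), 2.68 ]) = [ - 3, - 3,  -  1/4 , sqrt( 2 )/2, sqrt(2),4*sqrt( 2) /3, 2.68,sqrt( 17), 3*sqrt(2), 7*sqrt(10), 8*sqrt(15)] 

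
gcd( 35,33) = 1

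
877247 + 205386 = 1082633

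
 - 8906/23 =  - 8906/23 = - 387.22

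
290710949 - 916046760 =-625335811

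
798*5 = 3990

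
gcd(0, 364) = 364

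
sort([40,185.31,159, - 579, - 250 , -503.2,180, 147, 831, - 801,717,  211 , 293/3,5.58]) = [  -  801, - 579,  -  503.2, - 250,5.58, 40, 293/3, 147,159,180,185.31  ,  211,717, 831] 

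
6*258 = 1548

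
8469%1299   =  675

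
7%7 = 0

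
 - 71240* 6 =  - 427440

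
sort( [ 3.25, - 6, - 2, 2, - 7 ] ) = [ - 7, - 6, - 2, 2, 3.25]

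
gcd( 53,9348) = 1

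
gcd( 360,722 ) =2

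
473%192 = 89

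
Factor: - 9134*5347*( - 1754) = 2^2*877^1*4567^1*5347^1 = 85664479492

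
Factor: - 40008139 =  - 29^1*47^1*149^1*197^1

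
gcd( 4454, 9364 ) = 2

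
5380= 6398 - 1018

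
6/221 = 6/221 =0.03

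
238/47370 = 119/23685  =  0.01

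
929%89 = 39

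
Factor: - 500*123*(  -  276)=2^4*3^2*5^3*23^1*41^1=16974000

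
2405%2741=2405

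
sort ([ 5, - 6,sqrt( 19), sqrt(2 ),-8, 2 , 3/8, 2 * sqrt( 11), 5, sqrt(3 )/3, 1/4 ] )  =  [ - 8, - 6,1/4, 3/8, sqrt( 3)/3,sqrt ( 2 ),2,  sqrt( 19 ), 5, 5, 2*sqrt( 11) ]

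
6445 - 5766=679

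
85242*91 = 7757022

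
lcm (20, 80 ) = 80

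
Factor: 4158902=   2^1*11^1*189041^1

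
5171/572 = 5171/572 = 9.04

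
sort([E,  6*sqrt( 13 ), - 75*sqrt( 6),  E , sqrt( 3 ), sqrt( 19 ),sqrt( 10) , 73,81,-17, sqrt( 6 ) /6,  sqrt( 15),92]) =[-75*sqrt(6), - 17,  sqrt( 6)/6, sqrt(3 ), E , E,  sqrt( 10 ),  sqrt( 15), sqrt(19),6*sqrt ( 13), 73,81, 92]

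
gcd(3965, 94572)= 1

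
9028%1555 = 1253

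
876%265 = 81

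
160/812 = 40/203 = 0.20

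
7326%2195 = 741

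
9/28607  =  9/28607=0.00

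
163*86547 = 14107161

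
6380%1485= 440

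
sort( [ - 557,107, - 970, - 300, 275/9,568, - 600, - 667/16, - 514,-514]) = [ - 970, - 600, - 557, - 514, - 514 ,-300, - 667/16, 275/9,107, 568]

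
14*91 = 1274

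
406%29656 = 406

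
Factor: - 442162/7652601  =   - 2^1*3^( - 2)*7^1*11^( - 1) * 17^( - 1)*4547^(  -  1)*31583^1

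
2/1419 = 2/1419  =  0.00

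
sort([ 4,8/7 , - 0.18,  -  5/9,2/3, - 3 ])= [-3, - 5/9, - 0.18,2/3,8/7,4]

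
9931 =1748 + 8183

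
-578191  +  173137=  -  405054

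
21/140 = 3/20 = 0.15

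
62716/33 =62716/33 = 1900.48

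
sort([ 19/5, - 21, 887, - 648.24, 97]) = [ - 648.24, - 21, 19/5,97,887] 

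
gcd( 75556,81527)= 1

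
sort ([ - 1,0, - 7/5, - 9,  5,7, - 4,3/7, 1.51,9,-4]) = [ - 9, - 4,  -  4, - 7/5 ,-1, 0, 3/7,  1.51, 5 , 7,  9]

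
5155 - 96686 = - 91531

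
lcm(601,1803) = 1803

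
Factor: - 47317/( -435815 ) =5^( - 1 )*101^(-1)*863^( - 1 ) * 47317^1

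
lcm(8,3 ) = 24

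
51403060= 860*59771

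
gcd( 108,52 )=4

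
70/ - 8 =- 35/4= - 8.75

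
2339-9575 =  - 7236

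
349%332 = 17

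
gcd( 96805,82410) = 5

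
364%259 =105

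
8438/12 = 4219/6 = 703.17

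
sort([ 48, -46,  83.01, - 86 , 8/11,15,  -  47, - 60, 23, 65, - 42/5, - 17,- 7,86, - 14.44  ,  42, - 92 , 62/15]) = [-92 , - 86, - 60, - 47, -46, - 17,-14.44, -42/5, - 7,8/11, 62/15,  15,  23 , 42 , 48, 65  ,  83.01, 86] 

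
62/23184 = 31/11592 = 0.00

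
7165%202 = 95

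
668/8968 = 167/2242=0.07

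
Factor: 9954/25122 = 3^1*7^1*53^(  -  1) = 21/53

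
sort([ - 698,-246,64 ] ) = [ - 698, - 246, 64 ] 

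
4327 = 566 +3761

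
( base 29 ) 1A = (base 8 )47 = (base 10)39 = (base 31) 18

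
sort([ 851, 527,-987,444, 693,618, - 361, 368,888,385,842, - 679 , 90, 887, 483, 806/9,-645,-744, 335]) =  [ - 987, - 744, - 679,-645, - 361, 806/9,  90, 335,368, 385,444, 483,527,618 , 693,842,851,887, 888]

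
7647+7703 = 15350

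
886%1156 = 886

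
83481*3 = 250443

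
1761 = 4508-2747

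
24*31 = 744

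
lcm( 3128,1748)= 59432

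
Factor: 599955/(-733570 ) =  - 2^( - 1)*3^1*23^1*37^1*47^1*109^( - 1 ) *673^( - 1 ) = - 119991/146714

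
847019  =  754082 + 92937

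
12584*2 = 25168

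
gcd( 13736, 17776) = 808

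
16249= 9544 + 6705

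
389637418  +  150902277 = 540539695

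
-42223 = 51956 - 94179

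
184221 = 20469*9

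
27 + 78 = 105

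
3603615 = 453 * 7955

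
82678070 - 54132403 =28545667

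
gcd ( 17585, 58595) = 5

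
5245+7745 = 12990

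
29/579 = 29/579 = 0.05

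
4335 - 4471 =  - 136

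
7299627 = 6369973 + 929654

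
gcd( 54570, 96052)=2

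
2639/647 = 2639/647 = 4.08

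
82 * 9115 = 747430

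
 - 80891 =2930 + -83821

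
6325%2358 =1609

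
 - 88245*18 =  - 1588410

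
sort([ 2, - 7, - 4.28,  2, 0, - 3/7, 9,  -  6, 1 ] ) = [ - 7, - 6,-4.28, - 3/7,0,1,  2,2, 9 ] 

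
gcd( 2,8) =2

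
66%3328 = 66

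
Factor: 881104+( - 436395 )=401^1*1109^1 = 444709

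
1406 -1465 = -59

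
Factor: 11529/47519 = 189/779 = 3^3*  7^1*19^( - 1)*41^ ( - 1 ) 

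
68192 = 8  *8524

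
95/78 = 1 + 17/78 = 1.22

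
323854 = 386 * 839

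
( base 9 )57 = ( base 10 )52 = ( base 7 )103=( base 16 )34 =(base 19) 2e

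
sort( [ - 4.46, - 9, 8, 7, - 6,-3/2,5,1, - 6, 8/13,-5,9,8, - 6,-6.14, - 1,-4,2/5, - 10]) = [ - 10, - 9, - 6.14, - 6, - 6, - 6, - 5, - 4.46,-4,-3/2, - 1 , 2/5 , 8/13, 1, 5, 7 , 8,8, 9 ]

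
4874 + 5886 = 10760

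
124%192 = 124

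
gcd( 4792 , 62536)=8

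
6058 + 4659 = 10717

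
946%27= 1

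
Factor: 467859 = 3^1*7^1*22279^1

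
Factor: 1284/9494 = 642/4747 = 2^1*3^1 *47^(-1 )*101^( - 1 )*107^1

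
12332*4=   49328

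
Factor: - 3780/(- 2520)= 3/2  =  2^( - 1)*3^1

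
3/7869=1/2623= 0.00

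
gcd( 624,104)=104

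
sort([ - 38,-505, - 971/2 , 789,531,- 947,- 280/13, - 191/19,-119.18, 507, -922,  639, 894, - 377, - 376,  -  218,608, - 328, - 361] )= [-947,-922,-505 , -971/2,-377,-376, - 361,-328 , -218 , - 119.18 , - 38,  -  280/13, - 191/19,507, 531, 608, 639,789,894]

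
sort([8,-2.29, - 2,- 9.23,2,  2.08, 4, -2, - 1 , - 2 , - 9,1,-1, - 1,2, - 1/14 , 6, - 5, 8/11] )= [-9.23, - 9, -5, - 2.29,-2, - 2,- 2, - 1, -1,-1, - 1/14 , 8/11 , 1,2, 2,2.08 , 4,  6, 8 ]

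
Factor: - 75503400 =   -  2^3*3^1*5^2 * 7^1*17977^1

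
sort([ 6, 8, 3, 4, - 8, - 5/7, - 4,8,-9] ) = [ - 9, - 8, - 4, - 5/7,3,4,6,  8,8] 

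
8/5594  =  4/2797 = 0.00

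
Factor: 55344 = 2^4 * 3^1*1153^1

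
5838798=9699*602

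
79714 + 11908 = 91622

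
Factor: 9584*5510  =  52807840 = 2^5*5^1 * 19^1*29^1*599^1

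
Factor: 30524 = 2^2*13^1*587^1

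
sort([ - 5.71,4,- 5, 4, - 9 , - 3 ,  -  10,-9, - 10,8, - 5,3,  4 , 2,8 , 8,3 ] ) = [ - 10,  -  10, -9,-9,-5.71,-5 , - 5 , -3,2, 3,3, 4,  4 , 4 , 8,8, 8] 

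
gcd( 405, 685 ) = 5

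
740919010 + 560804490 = 1301723500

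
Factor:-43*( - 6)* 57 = 14706 = 2^1*3^2*19^1 * 43^1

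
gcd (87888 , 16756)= 4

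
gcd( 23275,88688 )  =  1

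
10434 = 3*3478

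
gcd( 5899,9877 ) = 17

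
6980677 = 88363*79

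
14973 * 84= 1257732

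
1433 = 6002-4569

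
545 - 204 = 341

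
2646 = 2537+109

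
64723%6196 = 2763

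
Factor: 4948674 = 2^1*3^1*  824779^1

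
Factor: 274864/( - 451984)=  - 419/689 = - 13^ ( - 1) * 53^( - 1 )*419^1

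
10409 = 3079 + 7330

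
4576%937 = 828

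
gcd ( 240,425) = 5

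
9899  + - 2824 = 7075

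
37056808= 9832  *3769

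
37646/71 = 37646/71 = 530.23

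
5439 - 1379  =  4060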